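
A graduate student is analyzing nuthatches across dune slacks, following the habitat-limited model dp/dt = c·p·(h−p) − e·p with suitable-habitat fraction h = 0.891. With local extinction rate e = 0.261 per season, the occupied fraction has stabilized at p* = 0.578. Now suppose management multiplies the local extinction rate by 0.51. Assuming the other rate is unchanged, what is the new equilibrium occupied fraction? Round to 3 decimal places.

Balance c(h−p*) = e gives c = e/(0.891 − 0.57800) = 0.261/0.31300 = 0.83387.
New p* = 0.891 − e/c = 0.891 − 0.13311/0.83387 = 0.73137.

0.731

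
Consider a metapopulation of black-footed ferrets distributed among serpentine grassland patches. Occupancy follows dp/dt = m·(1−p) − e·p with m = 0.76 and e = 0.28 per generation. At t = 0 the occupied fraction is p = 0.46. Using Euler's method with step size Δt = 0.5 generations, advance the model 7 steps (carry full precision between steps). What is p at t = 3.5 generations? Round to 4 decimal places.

Update rule: p ← p + [m·(1−p) − e·p]·Δt with Δt = 0.5.
step 1: Δp = +0.14080, p = 0.60080
step 2: Δp = +0.06758, p = 0.66838
step 3: Δp = +0.03244, p = 0.70082
step 4: Δp = +0.01557, p = 0.71640
step 5: Δp = +0.00747, p = 0.72387
step 6: Δp = +0.00359, p = 0.72746
step 7: Δp = +0.00172, p = 0.72918

0.7292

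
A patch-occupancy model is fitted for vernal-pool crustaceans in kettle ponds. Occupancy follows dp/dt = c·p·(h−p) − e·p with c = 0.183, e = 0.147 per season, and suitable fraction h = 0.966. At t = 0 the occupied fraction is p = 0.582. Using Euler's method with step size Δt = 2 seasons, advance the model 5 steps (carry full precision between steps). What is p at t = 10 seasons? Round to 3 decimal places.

0.332

Update rule: p ← p + [c·p·(h−p) − e·p]·Δt with Δt = 2.
t = 2: p = 0.58200 + (-0.08931) = 0.49269
t = 4: p = 0.49269 + (-0.05950) = 0.43319
t = 6: p = 0.43319 + (-0.04288) = 0.39031
t = 8: p = 0.39031 + (-0.03251) = 0.35780
t = 10: p = 0.35780 + (-0.02555) = 0.33225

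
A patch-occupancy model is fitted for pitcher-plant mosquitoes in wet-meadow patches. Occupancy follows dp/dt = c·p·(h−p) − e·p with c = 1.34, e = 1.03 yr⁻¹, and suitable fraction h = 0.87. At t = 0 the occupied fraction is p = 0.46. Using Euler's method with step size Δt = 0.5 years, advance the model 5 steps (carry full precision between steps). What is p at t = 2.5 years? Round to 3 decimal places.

Update rule: p ← p + [c·p·(h−p) − e·p]·Δt with Δt = 0.5.
  1  |  dp/dt·Δt = -0.110538  |  p_1 = 0.349462
  2  |  dp/dt·Δt = -0.058094  |  p_2 = 0.291368
  3  |  dp/dt·Δt = -0.037096  |  p_3 = 0.254272
  4  |  dp/dt·Δt = -0.026053  |  p_4 = 0.228219
  5  |  dp/dt·Δt = -0.019400  |  p_5 = 0.208819

0.209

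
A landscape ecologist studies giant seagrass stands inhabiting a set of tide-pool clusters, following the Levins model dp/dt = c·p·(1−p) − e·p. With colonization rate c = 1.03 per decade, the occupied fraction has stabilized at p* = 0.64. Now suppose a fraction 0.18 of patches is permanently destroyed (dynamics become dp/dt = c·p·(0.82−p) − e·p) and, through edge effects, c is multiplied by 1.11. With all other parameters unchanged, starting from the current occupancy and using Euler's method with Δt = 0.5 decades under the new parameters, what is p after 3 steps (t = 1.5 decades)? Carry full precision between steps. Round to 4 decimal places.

Balance c(1−p*) = e gives e = 1.03×(1 − 0.64000) = 0.37080.
Starting from p₀ = 0.64000; update p ← p + (dp/dt)·Δt with the new parameters.
step 1: Δp = -0.05280, p = 0.58720
step 2: Δp = -0.03072, p = 0.55648
step 3: Δp = -0.01934, p = 0.53714

0.5371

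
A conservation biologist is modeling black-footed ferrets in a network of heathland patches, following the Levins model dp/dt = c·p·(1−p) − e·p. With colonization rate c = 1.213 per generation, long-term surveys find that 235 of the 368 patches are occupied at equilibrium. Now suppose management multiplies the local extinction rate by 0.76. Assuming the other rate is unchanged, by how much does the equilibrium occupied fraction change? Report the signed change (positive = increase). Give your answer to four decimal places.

0.0867

Observed p* = 235/368 = 0.63859.
Balance c(1−p*) = e gives e = 1.213×(1 − 0.63859) = 0.43839.
New p* = 1 − e/c = 1 − 0.33318/1.21300 = 0.72533.
Δp* = 0.72533 − 0.63859 = +0.08674.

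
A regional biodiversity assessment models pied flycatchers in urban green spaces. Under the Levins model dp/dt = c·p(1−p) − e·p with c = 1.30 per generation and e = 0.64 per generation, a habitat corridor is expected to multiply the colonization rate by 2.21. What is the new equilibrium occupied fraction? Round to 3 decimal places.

0.777

Before: p* = 1 − 0.64/1.30 = 0.5077.
After the change, c = 2.873, e = 0.64, so p* = 1 − 0.64/2.873 = 0.7772.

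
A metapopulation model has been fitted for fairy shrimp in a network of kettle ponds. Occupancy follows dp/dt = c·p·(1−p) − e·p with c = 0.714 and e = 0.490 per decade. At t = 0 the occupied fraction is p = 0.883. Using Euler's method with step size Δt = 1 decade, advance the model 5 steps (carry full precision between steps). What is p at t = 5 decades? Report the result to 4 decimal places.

0.3604

Update rule: p ← p + [c·p·(1−p) − e·p]·Δt with Δt = 1.
t = 1: p = 0.88300 + (-0.35891) = 0.52409
t = 2: p = 0.52409 + (-0.07872) = 0.44537
t = 3: p = 0.44537 + (-0.04186) = 0.40351
t = 4: p = 0.40351 + (-0.02587) = 0.37764
t = 5: p = 0.37764 + (-0.01723) = 0.36041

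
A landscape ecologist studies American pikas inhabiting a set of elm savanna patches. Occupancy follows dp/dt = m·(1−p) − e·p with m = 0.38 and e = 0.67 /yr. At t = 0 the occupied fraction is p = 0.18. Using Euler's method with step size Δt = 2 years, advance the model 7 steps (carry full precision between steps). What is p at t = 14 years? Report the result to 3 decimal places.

Update rule: p ← p + [m·(1−p) − e·p]·Δt with Δt = 2.
t = 2: p = 0.18000 + (+0.38200) = 0.56200
t = 4: p = 0.56200 + (-0.42020) = 0.14180
t = 6: p = 0.14180 + (+0.46222) = 0.60402
t = 8: p = 0.60402 + (-0.50844) = 0.09558
t = 10: p = 0.09558 + (+0.55929) = 0.65486
t = 12: p = 0.65486 + (-0.61521) = 0.03965
t = 14: p = 0.03965 + (+0.67674) = 0.71639

0.716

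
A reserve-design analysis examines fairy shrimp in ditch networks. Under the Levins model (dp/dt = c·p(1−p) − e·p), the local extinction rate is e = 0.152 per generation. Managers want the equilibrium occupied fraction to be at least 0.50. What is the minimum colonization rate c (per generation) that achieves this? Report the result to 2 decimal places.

p* = 1 − e/c ≥ 0.50 requires e/c ≤ 0.5000, i.e. c ≥ e/0.5000.
c_min = 0.152/0.5000 = 0.3040.

0.30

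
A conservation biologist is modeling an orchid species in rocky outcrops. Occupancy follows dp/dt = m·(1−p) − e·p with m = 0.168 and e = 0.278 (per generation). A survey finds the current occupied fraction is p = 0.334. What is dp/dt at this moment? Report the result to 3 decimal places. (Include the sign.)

0.019

Colonization term: m·(1−p) = 0.168×0.6660 = 0.11189.
Extinction term: e·p = 0.09285.
dp/dt = 0.11189 − 0.09285 = 0.01904.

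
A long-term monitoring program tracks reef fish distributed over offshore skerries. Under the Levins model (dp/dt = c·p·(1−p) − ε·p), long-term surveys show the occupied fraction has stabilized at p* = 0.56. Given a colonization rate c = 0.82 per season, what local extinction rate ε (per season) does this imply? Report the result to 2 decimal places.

0.36

At equilibrium c(1−p*) = ε.
ε = 0.82 × (1 − 0.56) = 0.82 × 0.4400 = 0.3608.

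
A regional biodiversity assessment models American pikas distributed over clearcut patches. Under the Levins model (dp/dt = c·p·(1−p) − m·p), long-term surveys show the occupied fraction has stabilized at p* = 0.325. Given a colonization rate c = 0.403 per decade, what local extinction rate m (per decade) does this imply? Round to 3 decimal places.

At equilibrium c(1−p*) = m.
m = 0.403 × (1 − 0.325) = 0.403 × 0.6750 = 0.2720.

0.272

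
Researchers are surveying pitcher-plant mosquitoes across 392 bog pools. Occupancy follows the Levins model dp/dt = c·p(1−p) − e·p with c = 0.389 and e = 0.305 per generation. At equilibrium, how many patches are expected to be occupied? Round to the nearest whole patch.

85

p* = 1 − e/c = 1 − 0.305/0.389 = 0.2159.
Expected occupied patches = N × p* = 392 × 0.2159 = 84.65 ≈ 85.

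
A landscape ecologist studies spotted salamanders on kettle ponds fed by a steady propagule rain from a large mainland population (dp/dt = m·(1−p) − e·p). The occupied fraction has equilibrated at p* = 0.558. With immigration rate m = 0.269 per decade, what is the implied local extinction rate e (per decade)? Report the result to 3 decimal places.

At equilibrium m(1−p*) = e·p*, so e = m(1−p*)/p*.
e = 0.269 × 0.4420 / 0.558 = 0.2131.

0.213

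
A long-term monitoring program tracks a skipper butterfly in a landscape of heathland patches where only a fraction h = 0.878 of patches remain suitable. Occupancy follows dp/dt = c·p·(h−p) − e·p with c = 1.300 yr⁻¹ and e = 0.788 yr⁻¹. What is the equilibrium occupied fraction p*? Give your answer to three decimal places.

0.272

Setting dp/dt = 0 and dividing by p* gives c·(h−p*) = e.
So p* = h − e/c = 0.878 − 0.788/1.300 = 0.878 − 0.6062 = 0.2718.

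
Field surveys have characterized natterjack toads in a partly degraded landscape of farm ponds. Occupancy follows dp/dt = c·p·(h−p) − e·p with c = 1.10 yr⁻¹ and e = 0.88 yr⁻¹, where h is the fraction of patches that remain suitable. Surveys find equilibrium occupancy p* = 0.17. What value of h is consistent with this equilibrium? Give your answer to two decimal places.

At equilibrium c(h−p*) = e, so h = p* + e/c.
h = 0.17 + 0.88/1.10 = 0.17 + 0.8000 = 0.9700.

0.97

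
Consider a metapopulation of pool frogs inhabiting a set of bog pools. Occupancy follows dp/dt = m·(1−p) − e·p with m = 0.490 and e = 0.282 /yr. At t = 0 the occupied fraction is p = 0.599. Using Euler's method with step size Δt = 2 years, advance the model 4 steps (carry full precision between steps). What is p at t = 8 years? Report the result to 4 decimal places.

0.6316

Update rule: p ← p + [m·(1−p) − e·p]·Δt with Δt = 2.
p: 0.59900 → 0.65414  (Δp = +0.05514)
p: 0.65414 → 0.62415  (Δp = -0.03000)
p: 0.62415 → 0.64046  (Δp = +0.01632)
p: 0.64046 → 0.63159  (Δp = -0.00888)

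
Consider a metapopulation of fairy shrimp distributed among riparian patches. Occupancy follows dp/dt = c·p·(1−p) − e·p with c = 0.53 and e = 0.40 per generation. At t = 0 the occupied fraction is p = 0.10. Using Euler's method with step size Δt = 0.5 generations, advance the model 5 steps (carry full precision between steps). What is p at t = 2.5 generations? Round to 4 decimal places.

0.1196

Update rule: p ← p + [c·p·(1−p) − e·p]·Δt with Δt = 0.5.
  1  |  dp/dt·Δt = +0.003850  |  p_1 = 0.103850
  2  |  dp/dt·Δt = +0.003892  |  p_2 = 0.107742
  3  |  dp/dt·Δt = +0.003927  |  p_3 = 0.111669
  4  |  dp/dt·Δt = +0.003954  |  p_4 = 0.115623
  5  |  dp/dt·Δt = +0.003973  |  p_5 = 0.119596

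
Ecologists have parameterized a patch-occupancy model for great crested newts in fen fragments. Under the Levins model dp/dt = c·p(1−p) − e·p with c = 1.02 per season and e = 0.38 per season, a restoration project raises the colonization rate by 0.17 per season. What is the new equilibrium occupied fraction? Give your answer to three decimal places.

0.681

Before: p* = 1 − 0.38/1.02 = 0.6275.
After the change, c = 1.19, e = 0.38, so p* = 1 − 0.38/1.19 = 0.6807.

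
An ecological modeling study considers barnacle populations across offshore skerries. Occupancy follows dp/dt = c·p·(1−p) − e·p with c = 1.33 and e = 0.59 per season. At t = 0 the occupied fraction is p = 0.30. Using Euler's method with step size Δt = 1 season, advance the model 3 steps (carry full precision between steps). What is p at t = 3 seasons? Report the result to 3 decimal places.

Update rule: p ← p + [c·p·(1−p) − e·p]·Δt with Δt = 1.
p: 0.30000 → 0.40230  (Δp = +0.10230)
p: 0.40230 → 0.48475  (Δp = +0.08245)
p: 0.48475 → 0.53094  (Δp = +0.04619)

0.531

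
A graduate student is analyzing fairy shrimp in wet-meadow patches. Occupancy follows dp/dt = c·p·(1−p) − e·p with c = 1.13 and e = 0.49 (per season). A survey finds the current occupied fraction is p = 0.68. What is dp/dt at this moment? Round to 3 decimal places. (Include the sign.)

-0.087

Colonization term: c·p·(1−p) = 1.13×0.68×0.3200 = 0.24589.
Extinction term: e·p = 0.33320.
dp/dt = 0.24589 − 0.33320 = -0.08731.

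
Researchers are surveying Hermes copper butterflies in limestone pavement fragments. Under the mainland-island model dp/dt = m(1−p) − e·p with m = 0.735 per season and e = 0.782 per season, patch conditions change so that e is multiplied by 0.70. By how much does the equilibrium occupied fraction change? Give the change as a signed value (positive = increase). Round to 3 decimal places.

0.089

Before: p* = 0.735/(0.735+0.782) = 0.4845.
After: m = 0.735, e = 0.5474; p* = 0.735/1.2824 = 0.5731.
Δp* = 0.5731 − 0.4845 = +0.0886.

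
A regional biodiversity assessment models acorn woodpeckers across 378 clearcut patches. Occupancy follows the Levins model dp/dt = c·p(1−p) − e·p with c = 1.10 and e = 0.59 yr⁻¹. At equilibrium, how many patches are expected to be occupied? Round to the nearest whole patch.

p* = 1 − e/c = 1 − 0.59/1.10 = 0.4636.
Expected occupied patches = N × p* = 378 × 0.4636 = 175.25 ≈ 175.

175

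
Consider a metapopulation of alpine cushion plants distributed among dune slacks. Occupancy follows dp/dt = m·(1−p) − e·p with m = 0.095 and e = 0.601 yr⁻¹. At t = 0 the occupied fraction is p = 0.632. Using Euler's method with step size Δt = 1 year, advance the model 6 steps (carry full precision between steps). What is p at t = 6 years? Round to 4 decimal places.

0.1369

Update rule: p ← p + [m·(1−p) − e·p]·Δt with Δt = 1.
t = 1: p = 0.63200 + (-0.34487) = 0.28713
t = 2: p = 0.28713 + (-0.10484) = 0.18229
t = 3: p = 0.18229 + (-0.03187) = 0.15042
t = 4: p = 0.15042 + (-0.00969) = 0.14073
t = 5: p = 0.14073 + (-0.00295) = 0.13778
t = 6: p = 0.13778 + (-0.00090) = 0.13689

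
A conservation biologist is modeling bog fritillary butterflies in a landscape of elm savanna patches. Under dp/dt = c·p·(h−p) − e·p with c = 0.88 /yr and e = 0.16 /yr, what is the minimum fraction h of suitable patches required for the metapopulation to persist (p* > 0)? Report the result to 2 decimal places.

0.18

p* = h − e/c is positive only when h > e/c.
h_min = e/c = 0.16/0.88 = 0.1818.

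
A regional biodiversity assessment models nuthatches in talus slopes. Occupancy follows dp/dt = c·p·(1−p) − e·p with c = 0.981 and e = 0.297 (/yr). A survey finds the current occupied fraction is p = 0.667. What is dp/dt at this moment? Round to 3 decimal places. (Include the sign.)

0.020

Colonization term: c·p·(1−p) = 0.981×0.667×0.3330 = 0.21789.
Extinction term: e·p = 0.19810.
dp/dt = 0.21789 − 0.19810 = 0.01979.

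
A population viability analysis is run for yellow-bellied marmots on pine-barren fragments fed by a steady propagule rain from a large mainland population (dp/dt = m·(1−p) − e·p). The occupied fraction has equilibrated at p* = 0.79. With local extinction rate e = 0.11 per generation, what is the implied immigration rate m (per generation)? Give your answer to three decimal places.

0.414

At equilibrium m(1−p*) = e·p*, so m = e·p*/(1−p*).
m = 0.11 × 0.79 / 0.2100 = 0.0869/0.2100 = 0.4138.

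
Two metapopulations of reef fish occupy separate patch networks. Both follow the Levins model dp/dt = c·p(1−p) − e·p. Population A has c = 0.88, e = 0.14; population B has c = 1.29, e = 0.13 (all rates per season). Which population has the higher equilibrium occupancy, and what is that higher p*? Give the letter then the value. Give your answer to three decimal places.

A: p*_A = 1 − 0.14/0.88 = 0.8409.
B: p*_B = 1 − 0.13/1.29 = 0.8992.
B is higher at 0.8992.

B, 0.899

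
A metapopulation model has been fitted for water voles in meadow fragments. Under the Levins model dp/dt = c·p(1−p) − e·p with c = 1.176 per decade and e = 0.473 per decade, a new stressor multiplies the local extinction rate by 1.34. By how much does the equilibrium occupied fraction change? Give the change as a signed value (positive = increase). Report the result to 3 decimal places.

Before: p* = 1 − 0.473/1.176 = 0.5978.
After the change, c = 1.176, e = 0.63382, so p* = 1 − 0.63382/1.176 = 0.4610.
Δp* = 0.4610 − 0.5978 = -0.1368.

-0.137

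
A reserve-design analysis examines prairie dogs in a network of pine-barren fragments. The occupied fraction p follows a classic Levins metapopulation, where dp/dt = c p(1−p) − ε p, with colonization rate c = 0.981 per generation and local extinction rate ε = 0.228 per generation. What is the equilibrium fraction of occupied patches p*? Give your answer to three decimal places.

Setting dp/dt = 0 and dividing through by p* gives c·(1−p*) = ε.
So p* = 1 − ε/c = 1 − 0.228/0.981 = 1 − 0.2324 = 0.7676.

0.768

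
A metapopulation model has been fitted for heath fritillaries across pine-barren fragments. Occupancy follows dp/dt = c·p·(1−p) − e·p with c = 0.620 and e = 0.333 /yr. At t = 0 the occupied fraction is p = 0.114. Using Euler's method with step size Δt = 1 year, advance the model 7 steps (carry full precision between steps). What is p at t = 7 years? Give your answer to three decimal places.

0.326

Update rule: p ← p + [c·p·(1−p) − e·p]·Δt with Δt = 1.
t = 1: p = 0.11400 + (+0.02466) = 0.13866
t = 2: p = 0.13866 + (+0.02787) = 0.16654
t = 3: p = 0.16654 + (+0.03060) = 0.19714
t = 4: p = 0.19714 + (+0.03248) = 0.22962
t = 5: p = 0.22962 + (+0.03321) = 0.26283
t = 6: p = 0.26283 + (+0.03260) = 0.29543
t = 7: p = 0.29543 + (+0.03068) = 0.32611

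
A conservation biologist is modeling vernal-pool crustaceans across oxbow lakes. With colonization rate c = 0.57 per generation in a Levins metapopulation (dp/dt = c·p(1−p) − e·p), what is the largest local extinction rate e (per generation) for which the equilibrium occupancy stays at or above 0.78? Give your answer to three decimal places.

1 − e/c ≥ 0.78 ⇒ e ≤ c(1 − 0.78) = 0.57 × 0.2200.
e_max = 0.1254.

0.125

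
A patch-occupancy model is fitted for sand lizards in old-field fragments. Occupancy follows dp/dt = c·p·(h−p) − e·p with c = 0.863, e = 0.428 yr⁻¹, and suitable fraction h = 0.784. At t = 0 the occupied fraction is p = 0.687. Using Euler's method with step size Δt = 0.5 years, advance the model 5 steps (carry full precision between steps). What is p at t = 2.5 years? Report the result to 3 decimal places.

Update rule: p ← p + [c·p·(h−p) − e·p]·Δt with Δt = 0.5.
step 1: Δp = -0.11826, p = 0.56874
step 2: Δp = -0.06888, p = 0.49985
step 3: Δp = -0.04568, p = 0.45417
step 4: Δp = -0.03255, p = 0.42162
step 5: Δp = -0.02430, p = 0.39732

0.397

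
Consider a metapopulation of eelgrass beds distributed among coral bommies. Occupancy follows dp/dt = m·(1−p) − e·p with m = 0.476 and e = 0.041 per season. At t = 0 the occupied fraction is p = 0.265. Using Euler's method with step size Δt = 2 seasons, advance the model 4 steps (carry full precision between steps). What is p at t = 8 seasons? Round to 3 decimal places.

Update rule: p ← p + [m·(1−p) − e·p]·Δt with Δt = 2.
t = 2: p = 0.26500 + (+0.67799) = 0.94299
t = 4: p = 0.94299 + (-0.02305) = 0.91994
t = 6: p = 0.91994 + (+0.00078) = 0.92072
t = 8: p = 0.92072 + (-0.00003) = 0.92070

0.921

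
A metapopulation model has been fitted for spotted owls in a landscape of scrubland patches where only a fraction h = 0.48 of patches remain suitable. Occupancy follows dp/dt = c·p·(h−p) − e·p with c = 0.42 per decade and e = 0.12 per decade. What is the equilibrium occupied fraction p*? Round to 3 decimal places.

Setting dp/dt = 0 and dividing by p* gives c·(h−p*) = e.
So p* = h − e/c = 0.48 − 0.12/0.42 = 0.48 − 0.2857 = 0.1943.

0.194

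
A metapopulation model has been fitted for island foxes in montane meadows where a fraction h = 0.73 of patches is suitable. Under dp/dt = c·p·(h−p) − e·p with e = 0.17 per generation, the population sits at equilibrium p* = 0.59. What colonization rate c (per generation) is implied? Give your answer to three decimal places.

1.214

At equilibrium c(h−p*) = e, so c = e/(h−p*).
c = 0.17/(0.73 − 0.59) = 0.17/0.1400 = 1.2143.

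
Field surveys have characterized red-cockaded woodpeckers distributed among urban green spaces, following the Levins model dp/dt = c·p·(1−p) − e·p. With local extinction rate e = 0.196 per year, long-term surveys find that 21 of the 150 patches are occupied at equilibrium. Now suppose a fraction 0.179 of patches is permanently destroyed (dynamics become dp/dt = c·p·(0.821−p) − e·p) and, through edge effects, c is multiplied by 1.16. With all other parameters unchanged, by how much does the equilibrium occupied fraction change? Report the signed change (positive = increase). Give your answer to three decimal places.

Observed p* = 21/150 = 0.14000.
Balance c(1−p*) = e gives c = e/(1 − 0.14000) = 0.196/0.86000 = 0.22791.
New p* = 0.821 − e/c = 0.821 − 0.19600/0.26438 = 0.07964.
Δp* = 0.07964 − 0.14000 = -0.06036.

-0.060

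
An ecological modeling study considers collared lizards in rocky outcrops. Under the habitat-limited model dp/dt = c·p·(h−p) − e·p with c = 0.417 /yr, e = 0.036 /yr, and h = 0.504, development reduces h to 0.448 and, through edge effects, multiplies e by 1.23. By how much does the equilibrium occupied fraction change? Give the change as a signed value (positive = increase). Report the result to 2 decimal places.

-0.08

Before: p* = h − e/c = 0.504 − 0.036/0.417 = 0.504 − 0.0863 = 0.4177.
After: c = 0.417, e = 0.04428, h = 0.448; p* = 0.448 − 0.04428/0.417 = 0.3418.
Δp* = 0.3418 − 0.4177 = -0.0759.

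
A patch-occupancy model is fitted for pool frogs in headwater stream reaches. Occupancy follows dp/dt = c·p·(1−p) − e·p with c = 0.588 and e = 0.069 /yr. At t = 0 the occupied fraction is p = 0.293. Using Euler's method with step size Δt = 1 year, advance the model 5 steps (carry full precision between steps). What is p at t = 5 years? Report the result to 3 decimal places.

0.786

Update rule: p ← p + [c·p·(1−p) − e·p]·Δt with Δt = 1.
t = 1: p = 0.29300 + (+0.10159) = 0.39459
t = 2: p = 0.39459 + (+0.11324) = 0.50783
t = 3: p = 0.50783 + (+0.11192) = 0.61975
t = 4: p = 0.61975 + (+0.09580) = 0.71556
t = 5: p = 0.71556 + (+0.07031) = 0.78586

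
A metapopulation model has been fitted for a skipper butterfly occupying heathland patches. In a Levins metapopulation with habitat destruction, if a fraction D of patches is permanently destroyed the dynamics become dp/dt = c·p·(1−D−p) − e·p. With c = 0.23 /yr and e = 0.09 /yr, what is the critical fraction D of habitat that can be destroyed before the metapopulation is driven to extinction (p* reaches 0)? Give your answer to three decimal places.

The nontrivial equilibrium is p* = (1−D) − e/c; extinction occurs when this hits zero.
So D_crit = 1 − e/c = 1 − 0.09/0.23 = 1 − 0.3913 = 0.6087.
This equals the undisturbed p*, a classic result of Lande's extension.

0.609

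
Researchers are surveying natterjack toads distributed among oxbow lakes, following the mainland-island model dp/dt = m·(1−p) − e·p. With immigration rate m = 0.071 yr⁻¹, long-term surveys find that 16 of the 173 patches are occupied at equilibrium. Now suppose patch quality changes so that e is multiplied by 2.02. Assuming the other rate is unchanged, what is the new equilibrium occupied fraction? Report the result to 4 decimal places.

Observed p* = 16/173 = 0.09249.
Balance m(1−p*) = e·p* gives e = m(1−p*)/p* = 0.071×0.90751/0.09249 = 0.69665.
New p* = m/(m+e) = 0.07100/(0.07100+1.40723) = 0.04803.

0.0480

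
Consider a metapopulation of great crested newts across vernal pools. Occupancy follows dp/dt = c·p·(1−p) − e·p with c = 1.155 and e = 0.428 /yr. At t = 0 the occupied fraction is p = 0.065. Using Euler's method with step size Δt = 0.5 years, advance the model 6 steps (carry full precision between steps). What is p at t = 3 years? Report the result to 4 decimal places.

Update rule: p ← p + [c·p·(1−p) − e·p]·Δt with Δt = 0.5.
step 1: Δp = +0.02119, p = 0.08619
step 2: Δp = +0.02704, p = 0.11323
step 3: Δp = +0.03375, p = 0.14698
step 4: Δp = +0.04095, p = 0.18793
step 5: Δp = +0.04792, p = 0.23585
step 6: Δp = +0.05361, p = 0.28946

0.2895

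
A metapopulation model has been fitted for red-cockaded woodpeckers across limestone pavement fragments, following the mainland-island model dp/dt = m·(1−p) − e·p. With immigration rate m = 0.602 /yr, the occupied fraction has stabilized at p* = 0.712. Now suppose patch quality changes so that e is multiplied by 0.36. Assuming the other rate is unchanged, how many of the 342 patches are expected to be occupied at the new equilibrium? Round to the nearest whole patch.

Balance m(1−p*) = e·p* gives e = m(1−p*)/p* = 0.602×0.28800/0.71200 = 0.24351.
New p* = m/(m+e) = 0.60200/(0.60200+0.08766) = 0.87289.
Expected occupied = 342 × 0.87289 = 298.53 ≈ 299.

299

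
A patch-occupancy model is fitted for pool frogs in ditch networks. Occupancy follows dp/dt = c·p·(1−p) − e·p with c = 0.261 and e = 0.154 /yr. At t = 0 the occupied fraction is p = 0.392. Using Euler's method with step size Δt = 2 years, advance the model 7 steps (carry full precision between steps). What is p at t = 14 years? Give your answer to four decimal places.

0.4065

Update rule: p ← p + [c·p·(1−p) − e·p]·Δt with Δt = 2.
  1  |  dp/dt·Δt = +0.003675  |  p_1 = 0.395675
  2  |  dp/dt·Δt = +0.002951  |  p_2 = 0.398626
  3  |  dp/dt·Δt = +0.002359  |  p_3 = 0.400985
  4  |  dp/dt·Δt = +0.001879  |  p_4 = 0.402864
  5  |  dp/dt·Δt = +0.001493  |  p_5 = 0.404356
  6  |  dp/dt·Δt = +0.001183  |  p_6 = 0.405540
  7  |  dp/dt·Δt = +0.000936  |  p_7 = 0.406476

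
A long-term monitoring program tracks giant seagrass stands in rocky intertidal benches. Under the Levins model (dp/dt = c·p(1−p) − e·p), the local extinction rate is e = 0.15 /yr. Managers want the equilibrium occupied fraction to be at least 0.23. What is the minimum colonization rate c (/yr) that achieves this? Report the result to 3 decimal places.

p* = 1 − e/c ≥ 0.23 requires e/c ≤ 0.7700, i.e. c ≥ e/0.7700.
c_min = 0.15/0.7700 = 0.1948.

0.195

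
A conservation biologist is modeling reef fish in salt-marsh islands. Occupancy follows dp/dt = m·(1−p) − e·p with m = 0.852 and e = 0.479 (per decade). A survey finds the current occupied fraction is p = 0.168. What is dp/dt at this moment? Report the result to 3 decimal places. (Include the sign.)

Colonization term: m·(1−p) = 0.852×0.8320 = 0.70886.
Extinction term: e·p = 0.08047.
dp/dt = 0.70886 − 0.08047 = 0.62839.

0.628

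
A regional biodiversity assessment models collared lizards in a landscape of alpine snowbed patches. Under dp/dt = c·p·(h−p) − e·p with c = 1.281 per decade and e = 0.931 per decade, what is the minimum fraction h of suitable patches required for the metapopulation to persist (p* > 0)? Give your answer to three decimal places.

p* = h − e/c is positive only when h > e/c.
h_min = e/c = 0.931/1.281 = 0.7268.

0.727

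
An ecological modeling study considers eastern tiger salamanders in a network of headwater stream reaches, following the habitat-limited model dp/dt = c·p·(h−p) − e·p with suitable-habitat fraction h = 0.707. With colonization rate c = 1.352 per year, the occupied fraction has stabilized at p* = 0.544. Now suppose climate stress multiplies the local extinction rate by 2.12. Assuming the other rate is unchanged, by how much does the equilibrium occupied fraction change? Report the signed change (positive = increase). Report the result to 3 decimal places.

Balance c(h−p*) = e gives e = 1.352×(0.707 − 0.54400) = 0.22038.
New p* = 0.707 − e/c = 0.707 − 0.46721/1.35200 = 0.36143.
Δp* = 0.36143 − 0.54400 = -0.18257.

-0.183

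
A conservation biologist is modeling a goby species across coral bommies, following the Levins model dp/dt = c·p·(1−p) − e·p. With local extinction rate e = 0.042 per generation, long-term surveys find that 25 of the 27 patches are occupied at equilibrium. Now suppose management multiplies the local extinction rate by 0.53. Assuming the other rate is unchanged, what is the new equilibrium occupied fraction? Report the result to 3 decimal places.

0.961

Observed p* = 25/27 = 0.92593.
Balance c(1−p*) = e gives c = e/(1 − 0.92593) = 0.042/0.07407 = 0.56703.
New p* = 1 − e/c = 1 − 0.02226/0.56703 = 0.96074.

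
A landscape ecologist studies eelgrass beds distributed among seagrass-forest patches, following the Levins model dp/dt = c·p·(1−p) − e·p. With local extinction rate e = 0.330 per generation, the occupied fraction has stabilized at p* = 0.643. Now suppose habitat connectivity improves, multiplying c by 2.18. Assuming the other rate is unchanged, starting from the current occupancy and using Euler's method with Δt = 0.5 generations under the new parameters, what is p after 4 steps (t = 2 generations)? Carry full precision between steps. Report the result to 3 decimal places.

0.836

Balance c(1−p*) = e gives c = e/(1 − 0.64300) = 0.330/0.35700 = 0.92437.
Starting from p₀ = 0.64300; update p ← p + (dp/dt)·Δt with the new parameters.
t = 0.5: p = 0.64300 + (+0.12519) = 0.76819
t = 1: p = 0.76819 + (+0.05267) = 0.82086
t = 1.5: p = 0.82086 + (+0.01272) = 0.83358
t = 2: p = 0.83358 + (+0.00223) = 0.83581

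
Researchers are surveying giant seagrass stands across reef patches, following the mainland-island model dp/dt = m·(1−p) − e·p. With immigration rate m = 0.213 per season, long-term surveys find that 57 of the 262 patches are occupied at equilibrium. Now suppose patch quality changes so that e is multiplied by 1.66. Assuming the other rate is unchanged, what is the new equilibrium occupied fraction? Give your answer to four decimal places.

Observed p* = 57/262 = 0.21756.
Balance m(1−p*) = e·p* gives e = m(1−p*)/p* = 0.213×0.78244/0.21756 = 0.76604.
New p* = m/(m+e) = 0.21300/(0.21300+1.27163) = 0.14347.

0.1435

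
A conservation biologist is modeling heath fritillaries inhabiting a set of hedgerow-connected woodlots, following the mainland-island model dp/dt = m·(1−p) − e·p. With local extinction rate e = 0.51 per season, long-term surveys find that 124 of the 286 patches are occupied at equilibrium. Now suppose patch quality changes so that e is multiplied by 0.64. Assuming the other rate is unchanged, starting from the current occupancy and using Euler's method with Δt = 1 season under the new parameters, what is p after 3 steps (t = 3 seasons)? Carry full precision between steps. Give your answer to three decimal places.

0.542

Observed p* = 124/286 = 0.43357.
Balance m(1−p*) = e·p* gives m = e·p*/(1−p*) = 0.51×0.43357/0.56643 = 0.39037.
Starting from p₀ = 0.43357; update p ← p + (dp/dt)·Δt with the new parameters.
step 1: Δp = +0.07960, p = 0.51317
step 2: Δp = +0.02255, p = 0.53572
step 3: Δp = +0.00639, p = 0.54210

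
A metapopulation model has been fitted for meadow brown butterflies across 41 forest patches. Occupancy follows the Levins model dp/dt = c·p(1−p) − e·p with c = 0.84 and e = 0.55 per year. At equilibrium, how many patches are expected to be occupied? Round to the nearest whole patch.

p* = 1 − e/c = 1 − 0.55/0.84 = 0.3452.
Expected occupied patches = N × p* = 41 × 0.3452 = 14.15 ≈ 14.

14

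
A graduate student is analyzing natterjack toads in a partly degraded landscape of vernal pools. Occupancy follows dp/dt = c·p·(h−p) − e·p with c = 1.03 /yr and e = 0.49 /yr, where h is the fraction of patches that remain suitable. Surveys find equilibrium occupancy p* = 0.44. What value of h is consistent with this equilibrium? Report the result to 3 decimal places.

0.916

At equilibrium c(h−p*) = e, so h = p* + e/c.
h = 0.44 + 0.49/1.03 = 0.44 + 0.4757 = 0.9157.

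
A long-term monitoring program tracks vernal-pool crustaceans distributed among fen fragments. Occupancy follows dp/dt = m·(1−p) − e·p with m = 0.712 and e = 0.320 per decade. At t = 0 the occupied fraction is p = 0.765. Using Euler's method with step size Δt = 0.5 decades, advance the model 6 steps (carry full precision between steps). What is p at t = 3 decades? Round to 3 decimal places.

Update rule: p ← p + [m·(1−p) − e·p]·Δt with Δt = 0.5.
  1  |  dp/dt·Δt = -0.038740  |  p_1 = 0.726260
  2  |  dp/dt·Δt = -0.018750  |  p_2 = 0.707510
  3  |  dp/dt·Δt = -0.009075  |  p_3 = 0.698435
  4  |  dp/dt·Δt = -0.004392  |  p_4 = 0.694042
  5  |  dp/dt·Δt = -0.002126  |  p_5 = 0.691917
  6  |  dp/dt·Δt = -0.001029  |  p_6 = 0.690888

0.691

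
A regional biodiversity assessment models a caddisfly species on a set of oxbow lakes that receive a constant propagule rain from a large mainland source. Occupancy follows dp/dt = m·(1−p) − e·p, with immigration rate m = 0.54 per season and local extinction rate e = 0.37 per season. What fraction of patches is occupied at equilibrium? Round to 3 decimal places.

At equilibrium the propagule rain into empty patches balances local extinction: m(1−p*) = e·p*.
p* = m/(m+e) = 0.54/(0.54+0.37) = 0.54/0.9100 = 0.5934.

0.593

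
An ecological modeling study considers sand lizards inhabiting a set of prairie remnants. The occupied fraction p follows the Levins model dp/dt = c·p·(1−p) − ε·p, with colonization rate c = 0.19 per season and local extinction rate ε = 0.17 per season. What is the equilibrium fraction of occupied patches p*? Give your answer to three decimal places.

0.105

Setting dp/dt = 0 and dividing through by p* gives c·(1−p*) = ε.
So p* = 1 − ε/c = 1 − 0.17/0.19 = 1 − 0.8947 = 0.1053.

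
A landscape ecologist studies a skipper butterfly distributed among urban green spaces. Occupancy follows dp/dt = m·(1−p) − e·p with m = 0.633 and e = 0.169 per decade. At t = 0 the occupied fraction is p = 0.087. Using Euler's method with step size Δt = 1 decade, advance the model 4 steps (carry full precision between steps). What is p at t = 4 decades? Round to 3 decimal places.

Update rule: p ← p + [m·(1−p) − e·p]·Δt with Δt = 1.
step 1: Δp = +0.56323, p = 0.65023
step 2: Δp = +0.11152, p = 0.76174
step 3: Δp = +0.02208, p = 0.78383
step 4: Δp = +0.00437, p = 0.78820

0.788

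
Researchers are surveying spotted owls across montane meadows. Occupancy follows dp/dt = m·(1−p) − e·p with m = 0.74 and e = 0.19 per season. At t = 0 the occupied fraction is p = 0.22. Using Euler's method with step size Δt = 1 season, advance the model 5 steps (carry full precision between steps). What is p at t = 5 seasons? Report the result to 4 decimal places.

Update rule: p ← p + [m·(1−p) − e·p]·Δt with Δt = 1.
t = 1: p = 0.22000 + (+0.53540) = 0.75540
t = 2: p = 0.75540 + (+0.03748) = 0.79288
t = 3: p = 0.79288 + (+0.00262) = 0.79550
t = 4: p = 0.79550 + (+0.00018) = 0.79569
t = 5: p = 0.79569 + (+0.00001) = 0.79570

0.7957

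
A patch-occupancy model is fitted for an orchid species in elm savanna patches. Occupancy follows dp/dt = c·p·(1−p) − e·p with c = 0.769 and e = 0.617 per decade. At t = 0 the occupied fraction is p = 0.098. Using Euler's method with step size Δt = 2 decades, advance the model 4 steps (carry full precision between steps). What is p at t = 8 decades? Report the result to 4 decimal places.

0.1537

Update rule: p ← p + [c·p·(1−p) − e·p]·Δt with Δt = 2.
  1  |  dp/dt·Δt = +0.015021  |  p_1 = 0.113021
  2  |  dp/dt·Δt = +0.014712  |  p_2 = 0.127733
  3  |  dp/dt·Δt = +0.013737  |  p_3 = 0.141471
  4  |  dp/dt·Δt = +0.012226  |  p_4 = 0.153696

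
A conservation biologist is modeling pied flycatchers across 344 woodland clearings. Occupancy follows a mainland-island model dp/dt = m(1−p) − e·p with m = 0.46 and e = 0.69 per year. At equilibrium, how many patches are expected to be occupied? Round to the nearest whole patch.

p* = m/(m+e) = 0.46/1.1500 = 0.4000.
Expected occupied patches = N × p* = 344 × 0.4000 = 137.60 ≈ 138.

138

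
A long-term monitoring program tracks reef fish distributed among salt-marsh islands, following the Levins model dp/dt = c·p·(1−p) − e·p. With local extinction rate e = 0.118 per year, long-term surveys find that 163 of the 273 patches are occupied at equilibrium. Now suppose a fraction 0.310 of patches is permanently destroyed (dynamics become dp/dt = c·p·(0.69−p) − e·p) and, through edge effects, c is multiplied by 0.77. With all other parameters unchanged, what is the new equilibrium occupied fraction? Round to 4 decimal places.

0.1667

Observed p* = 163/273 = 0.59707.
Balance c(1−p*) = e gives c = e/(1 − 0.59707) = 0.118/0.40293 = 0.29285.
New p* = 0.69 − e/c = 0.69 − 0.11800/0.22549 = 0.16670.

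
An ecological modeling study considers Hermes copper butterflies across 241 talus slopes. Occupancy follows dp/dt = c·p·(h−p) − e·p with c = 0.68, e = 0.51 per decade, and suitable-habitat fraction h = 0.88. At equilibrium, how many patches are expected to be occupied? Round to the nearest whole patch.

p* = h − e/c = 0.88 − 0.7500 = 0.1300.
Expected occupied patches = N × p* = 241 × 0.1300 = 31.33 ≈ 31.

31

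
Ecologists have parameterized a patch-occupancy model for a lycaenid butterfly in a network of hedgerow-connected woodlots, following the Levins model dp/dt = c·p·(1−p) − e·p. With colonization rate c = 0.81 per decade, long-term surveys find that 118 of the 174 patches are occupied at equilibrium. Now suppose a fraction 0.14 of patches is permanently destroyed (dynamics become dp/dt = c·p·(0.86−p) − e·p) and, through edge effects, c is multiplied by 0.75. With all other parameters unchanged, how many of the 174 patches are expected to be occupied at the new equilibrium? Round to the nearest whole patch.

Observed p* = 118/174 = 0.67816.
Balance c(1−p*) = e gives e = 0.81×(1 − 0.67816) = 0.26069.
New p* = 0.86 − e/c = 0.86 − 0.26069/0.60750 = 0.43088.
Expected occupied = 174 × 0.43088 = 74.97 ≈ 75.

75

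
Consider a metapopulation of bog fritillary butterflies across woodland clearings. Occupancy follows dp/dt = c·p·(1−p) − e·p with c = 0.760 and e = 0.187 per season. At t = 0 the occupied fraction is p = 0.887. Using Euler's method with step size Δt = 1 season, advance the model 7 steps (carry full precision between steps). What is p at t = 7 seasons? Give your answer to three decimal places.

0.754

Update rule: p ← p + [c·p·(1−p) − e·p]·Δt with Δt = 1.
  1  |  dp/dt·Δt = -0.089693  |  p_1 = 0.797307
  2  |  dp/dt·Δt = -0.026274  |  p_2 = 0.771033
  3  |  dp/dt·Δt = -0.010012  |  p_3 = 0.761021
  4  |  dp/dt·Δt = -0.004091  |  p_4 = 0.756930
  5  |  dp/dt·Δt = -0.001716  |  p_5 = 0.755214
  6  |  dp/dt·Δt = -0.000727  |  p_6 = 0.754487
  7  |  dp/dt·Δt = -0.000309  |  p_7 = 0.754178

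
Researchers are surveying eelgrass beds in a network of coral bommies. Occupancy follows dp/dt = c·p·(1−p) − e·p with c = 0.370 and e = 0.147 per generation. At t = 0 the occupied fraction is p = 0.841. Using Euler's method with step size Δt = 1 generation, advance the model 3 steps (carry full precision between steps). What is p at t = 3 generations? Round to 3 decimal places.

0.689

Update rule: p ← p + [c·p·(1−p) − e·p]·Δt with Δt = 1.
p: 0.84100 → 0.76685  (Δp = -0.07415)
p: 0.76685 → 0.72028  (Δp = -0.04657)
p: 0.72028 → 0.68894  (Δp = -0.03133)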